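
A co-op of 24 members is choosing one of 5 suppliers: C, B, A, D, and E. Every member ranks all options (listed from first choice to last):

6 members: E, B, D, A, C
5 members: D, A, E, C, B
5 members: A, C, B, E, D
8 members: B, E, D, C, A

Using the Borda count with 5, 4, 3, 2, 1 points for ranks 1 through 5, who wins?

C: 6·1 + 5·2 + 5·4 + 8·2 = 52
B: 6·4 + 5·1 + 5·3 + 8·5 = 84
A: 6·2 + 5·4 + 5·5 + 8·1 = 65
D: 6·3 + 5·5 + 5·1 + 8·3 = 72
E: 6·5 + 5·3 + 5·2 + 8·4 = 87
E has the highest Borda score (87).

E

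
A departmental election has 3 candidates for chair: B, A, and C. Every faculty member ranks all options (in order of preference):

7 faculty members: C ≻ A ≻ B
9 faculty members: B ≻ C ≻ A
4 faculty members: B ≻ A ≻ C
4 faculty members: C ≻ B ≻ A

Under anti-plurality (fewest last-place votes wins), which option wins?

C

Last-place votes: B 7, A 13, C 4.
C is ranked last by the fewest voters, so C wins.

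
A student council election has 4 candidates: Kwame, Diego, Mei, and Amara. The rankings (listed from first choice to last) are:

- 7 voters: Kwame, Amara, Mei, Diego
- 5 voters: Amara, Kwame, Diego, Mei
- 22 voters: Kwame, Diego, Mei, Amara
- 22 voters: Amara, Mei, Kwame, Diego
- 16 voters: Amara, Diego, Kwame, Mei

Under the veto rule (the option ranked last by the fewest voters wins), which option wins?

Last-place votes: Kwame 0, Diego 29, Mei 21, Amara 22.
Kwame is ranked last by the fewest voters, so Kwame wins.

Kwame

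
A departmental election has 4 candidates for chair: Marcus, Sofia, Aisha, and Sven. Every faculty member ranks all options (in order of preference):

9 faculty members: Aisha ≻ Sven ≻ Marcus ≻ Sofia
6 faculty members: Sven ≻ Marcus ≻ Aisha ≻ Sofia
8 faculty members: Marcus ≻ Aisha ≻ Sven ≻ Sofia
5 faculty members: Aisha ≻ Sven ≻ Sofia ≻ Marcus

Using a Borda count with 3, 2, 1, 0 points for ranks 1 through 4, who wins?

Aisha

Marcus: 9·1 + 6·2 + 8·3 + 5·0 = 45
Sofia: 9·0 + 6·0 + 8·0 + 5·1 = 5
Aisha: 9·3 + 6·1 + 8·2 + 5·3 = 64
Sven: 9·2 + 6·3 + 8·1 + 5·2 = 54
Aisha has the highest Borda score (64).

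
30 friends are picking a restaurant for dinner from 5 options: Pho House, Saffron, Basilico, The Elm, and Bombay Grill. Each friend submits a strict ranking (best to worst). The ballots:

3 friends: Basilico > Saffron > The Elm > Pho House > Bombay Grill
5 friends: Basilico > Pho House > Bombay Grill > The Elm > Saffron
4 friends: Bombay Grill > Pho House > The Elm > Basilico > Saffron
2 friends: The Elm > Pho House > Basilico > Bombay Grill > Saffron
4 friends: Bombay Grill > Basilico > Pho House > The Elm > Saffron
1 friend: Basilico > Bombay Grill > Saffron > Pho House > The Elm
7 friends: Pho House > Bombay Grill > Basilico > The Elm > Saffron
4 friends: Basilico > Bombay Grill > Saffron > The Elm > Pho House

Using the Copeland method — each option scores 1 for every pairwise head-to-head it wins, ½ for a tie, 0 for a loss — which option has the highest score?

Basilico

Pho House: beats Saffron, The Elm, and Bombay Grill; loses to Basilico → score 3.
Saffron: loses to Pho House, Basilico, The Elm, and Bombay Grill → score 0.
Basilico: beats Pho House, Saffron, and The Elm; ties Bombay Grill → score 3.5.
The Elm: beats Saffron; loses to Pho House, Basilico, and Bombay Grill → score 1.
Bombay Grill: beats Saffron and The Elm; ties Basilico; loses to Pho House → score 2.5.
Basilico has the best pairwise record.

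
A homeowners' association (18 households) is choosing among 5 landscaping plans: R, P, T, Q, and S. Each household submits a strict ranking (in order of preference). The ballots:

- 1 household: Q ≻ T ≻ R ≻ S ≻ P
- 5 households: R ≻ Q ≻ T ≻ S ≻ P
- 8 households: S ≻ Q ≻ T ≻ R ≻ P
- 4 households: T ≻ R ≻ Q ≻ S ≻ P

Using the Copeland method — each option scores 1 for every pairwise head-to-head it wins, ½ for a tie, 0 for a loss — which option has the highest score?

Q

R: beats P and S; ties Q; loses to T → score 2.5.
P: loses to R, T, Q, and S → score 0.
T: beats R, P, and S; loses to Q → score 3.
Q: beats P, T, and S; ties R → score 3.5.
S: beats P; loses to R, T, and Q → score 1.
Q has the best pairwise record.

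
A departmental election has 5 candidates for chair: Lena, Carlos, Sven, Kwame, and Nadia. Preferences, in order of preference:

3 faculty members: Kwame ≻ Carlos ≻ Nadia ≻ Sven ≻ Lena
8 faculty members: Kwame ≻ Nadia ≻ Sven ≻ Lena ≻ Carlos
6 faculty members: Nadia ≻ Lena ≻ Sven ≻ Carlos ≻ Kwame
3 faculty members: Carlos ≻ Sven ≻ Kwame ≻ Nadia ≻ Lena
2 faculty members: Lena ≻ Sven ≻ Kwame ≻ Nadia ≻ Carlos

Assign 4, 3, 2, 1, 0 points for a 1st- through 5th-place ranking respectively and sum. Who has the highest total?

Lena: 3·0 + 8·1 + 6·3 + 3·0 + 2·4 = 34
Carlos: 3·3 + 8·0 + 6·1 + 3·4 + 2·0 = 27
Sven: 3·1 + 8·2 + 6·2 + 3·3 + 2·3 = 46
Kwame: 3·4 + 8·4 + 6·0 + 3·2 + 2·2 = 54
Nadia: 3·2 + 8·3 + 6·4 + 3·1 + 2·1 = 59
Nadia has the highest Borda score (59).

Nadia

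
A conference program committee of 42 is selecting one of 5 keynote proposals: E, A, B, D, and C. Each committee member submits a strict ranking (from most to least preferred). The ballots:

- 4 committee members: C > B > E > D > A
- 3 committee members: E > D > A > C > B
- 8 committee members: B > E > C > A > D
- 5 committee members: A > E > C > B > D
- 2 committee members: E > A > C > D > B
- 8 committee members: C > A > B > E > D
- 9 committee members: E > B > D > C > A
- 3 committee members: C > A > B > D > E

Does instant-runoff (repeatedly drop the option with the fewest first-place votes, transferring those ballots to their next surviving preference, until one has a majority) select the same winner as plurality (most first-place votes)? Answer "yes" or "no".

Instant-runoff — R1 E 14, A 5, B 8, D 0, C 15 (D out); R2 E 14, A 5, B 8, C 15 (A out); R3 E 19, B 8, C 15 (B out); R4 E 27, C 15 (E winner). Winner: E.
Plurality — first-place votes: E 14, A 5, B 8, D 0, C 15. Winner: C.
The two methods disagree.

no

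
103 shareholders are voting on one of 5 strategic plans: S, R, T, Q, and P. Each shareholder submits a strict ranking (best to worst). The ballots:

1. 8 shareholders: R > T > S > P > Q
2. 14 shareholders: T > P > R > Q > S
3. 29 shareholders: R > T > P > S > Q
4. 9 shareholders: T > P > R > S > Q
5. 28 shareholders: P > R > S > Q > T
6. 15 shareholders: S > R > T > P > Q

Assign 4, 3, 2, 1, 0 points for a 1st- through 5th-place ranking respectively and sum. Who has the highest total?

R

S: 8·2 + 14·0 + 29·1 + 9·1 + 28·2 + 15·4 = 170
R: 8·4 + 14·2 + 29·4 + 9·2 + 28·3 + 15·3 = 323
T: 8·3 + 14·4 + 29·3 + 9·4 + 28·0 + 15·2 = 233
Q: 8·0 + 14·1 + 29·0 + 9·0 + 28·1 + 15·0 = 42
P: 8·1 + 14·3 + 29·2 + 9·3 + 28·4 + 15·1 = 262
R has the highest Borda score (323).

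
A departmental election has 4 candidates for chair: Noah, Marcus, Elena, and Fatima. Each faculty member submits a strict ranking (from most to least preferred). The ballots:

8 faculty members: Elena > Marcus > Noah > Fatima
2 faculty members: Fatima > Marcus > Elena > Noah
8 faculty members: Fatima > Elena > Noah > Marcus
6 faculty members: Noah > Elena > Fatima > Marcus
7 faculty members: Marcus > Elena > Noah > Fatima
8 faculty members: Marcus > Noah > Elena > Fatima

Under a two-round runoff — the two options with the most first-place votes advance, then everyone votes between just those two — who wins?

Round 1 first-place votes: Noah 6, Marcus 15, Elena 8, Fatima 10.
Marcus and Fatima advance.
Runoff: Marcus is preferred to Fatima by 23 voters; Fatima by 16.
Marcus wins the runoff.

Marcus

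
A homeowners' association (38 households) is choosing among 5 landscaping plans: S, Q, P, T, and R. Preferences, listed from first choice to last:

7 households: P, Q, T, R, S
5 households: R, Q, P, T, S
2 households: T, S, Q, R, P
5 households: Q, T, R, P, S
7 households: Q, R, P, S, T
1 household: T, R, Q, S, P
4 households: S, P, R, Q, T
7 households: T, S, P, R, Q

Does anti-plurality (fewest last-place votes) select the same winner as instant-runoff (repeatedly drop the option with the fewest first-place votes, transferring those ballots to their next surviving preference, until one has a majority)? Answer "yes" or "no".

no

Anti-plurality — last-place votes: S 17, Q 7, P 3, T 11, R 0. Winner: R.
Instant-runoff — R1 S 4, Q 12, P 7, T 10, R 5 (S out); R2 Q 12, P 11, T 10, R 5 (R out); R3 Q 17, P 11, T 10 (T out); R4 Q 20, P 18 (Q winner). Winner: Q.
The two methods disagree.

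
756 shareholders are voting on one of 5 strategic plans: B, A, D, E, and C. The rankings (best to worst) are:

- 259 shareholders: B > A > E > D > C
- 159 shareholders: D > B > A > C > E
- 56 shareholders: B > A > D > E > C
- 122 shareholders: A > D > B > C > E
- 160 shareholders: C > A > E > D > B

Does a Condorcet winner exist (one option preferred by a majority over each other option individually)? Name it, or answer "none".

none

Checking pairwise contests:
D beats B 441–315.
B beats A 474–282.
A beats D 597–159.
B beats E 596–160.
B beats C 596–160.
Every option loses at least one head-to-head, so there is no Condorcet winner.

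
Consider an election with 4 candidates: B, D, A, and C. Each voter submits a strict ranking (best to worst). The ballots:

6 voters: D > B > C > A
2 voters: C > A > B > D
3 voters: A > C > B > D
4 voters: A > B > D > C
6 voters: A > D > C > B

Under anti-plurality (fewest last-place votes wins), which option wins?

C

Last-place votes: B 6, D 5, A 6, C 4.
C is ranked last by the fewest voters, so C wins.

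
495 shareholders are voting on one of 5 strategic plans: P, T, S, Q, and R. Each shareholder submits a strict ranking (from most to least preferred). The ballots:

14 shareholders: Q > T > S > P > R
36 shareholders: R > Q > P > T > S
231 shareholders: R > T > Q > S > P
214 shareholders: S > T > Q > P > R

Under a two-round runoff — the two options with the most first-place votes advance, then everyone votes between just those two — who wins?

R

Round 1 first-place votes: P 0, T 0, S 214, Q 14, R 267.
R and S advance.
Runoff: R is preferred to S by 267 voters; S by 228.
R wins the runoff.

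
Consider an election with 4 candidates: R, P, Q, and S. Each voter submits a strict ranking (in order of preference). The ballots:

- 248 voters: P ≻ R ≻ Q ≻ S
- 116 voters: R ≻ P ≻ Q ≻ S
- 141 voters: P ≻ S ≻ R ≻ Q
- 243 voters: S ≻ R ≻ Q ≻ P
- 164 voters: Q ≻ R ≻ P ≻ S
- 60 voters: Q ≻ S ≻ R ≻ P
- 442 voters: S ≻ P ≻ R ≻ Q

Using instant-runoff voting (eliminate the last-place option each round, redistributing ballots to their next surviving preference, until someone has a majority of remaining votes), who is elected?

S

Round 1: R 116, P 389, Q 224, S 685. Eliminate R.
Round 2: P 505, Q 224, S 685. Eliminate Q.
Round 3: P 669, S 745. S has a majority.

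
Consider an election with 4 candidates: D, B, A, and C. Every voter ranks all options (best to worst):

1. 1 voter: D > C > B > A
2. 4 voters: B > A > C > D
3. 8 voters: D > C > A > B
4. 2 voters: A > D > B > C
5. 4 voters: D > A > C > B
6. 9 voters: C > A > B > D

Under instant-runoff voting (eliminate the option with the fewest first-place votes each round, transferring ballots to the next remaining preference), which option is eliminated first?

Round 1: D 13, B 4, A 2, C 9. Eliminate A.

A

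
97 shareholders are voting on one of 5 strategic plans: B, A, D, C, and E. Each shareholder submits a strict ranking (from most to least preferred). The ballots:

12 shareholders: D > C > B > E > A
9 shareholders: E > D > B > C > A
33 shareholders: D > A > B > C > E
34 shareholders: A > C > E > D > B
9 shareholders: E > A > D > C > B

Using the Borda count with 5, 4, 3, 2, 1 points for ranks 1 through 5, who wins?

B: 12·3 + 9·3 + 33·3 + 34·1 + 9·1 = 205
A: 12·1 + 9·1 + 33·4 + 34·5 + 9·4 = 359
D: 12·5 + 9·4 + 33·5 + 34·2 + 9·3 = 356
C: 12·4 + 9·2 + 33·2 + 34·4 + 9·2 = 286
E: 12·2 + 9·5 + 33·1 + 34·3 + 9·5 = 249
A has the highest Borda score (359).

A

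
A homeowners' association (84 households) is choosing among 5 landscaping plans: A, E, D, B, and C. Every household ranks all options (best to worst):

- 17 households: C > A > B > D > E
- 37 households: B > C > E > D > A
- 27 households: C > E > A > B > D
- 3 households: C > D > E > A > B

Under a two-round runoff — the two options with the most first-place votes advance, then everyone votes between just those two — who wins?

C

Round 1 first-place votes: A 0, E 0, D 0, B 37, C 47.
C and B advance.
Runoff: C is preferred to B by 47 voters; B by 37.
C wins the runoff.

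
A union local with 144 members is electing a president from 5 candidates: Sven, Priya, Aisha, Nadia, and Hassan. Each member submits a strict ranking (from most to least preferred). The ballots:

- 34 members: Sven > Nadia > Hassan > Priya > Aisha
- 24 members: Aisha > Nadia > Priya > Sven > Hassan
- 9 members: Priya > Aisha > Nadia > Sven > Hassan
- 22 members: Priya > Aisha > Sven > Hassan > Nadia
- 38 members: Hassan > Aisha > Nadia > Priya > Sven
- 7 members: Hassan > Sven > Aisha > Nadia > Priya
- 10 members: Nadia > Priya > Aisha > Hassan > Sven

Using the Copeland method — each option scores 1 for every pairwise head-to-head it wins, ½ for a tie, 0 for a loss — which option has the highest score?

Sven: beats Hassan; loses to Priya, Aisha, and Nadia → score 1.
Priya: beats Sven and Aisha; loses to Nadia and Hassan → score 2.
Aisha: beats Sven and Nadia; loses to Priya and Hassan → score 2.
Nadia: beats Sven, Priya, and Hassan; loses to Aisha → score 3.
Hassan: beats Priya and Aisha; loses to Sven and Nadia → score 2.
Nadia has the best pairwise record.

Nadia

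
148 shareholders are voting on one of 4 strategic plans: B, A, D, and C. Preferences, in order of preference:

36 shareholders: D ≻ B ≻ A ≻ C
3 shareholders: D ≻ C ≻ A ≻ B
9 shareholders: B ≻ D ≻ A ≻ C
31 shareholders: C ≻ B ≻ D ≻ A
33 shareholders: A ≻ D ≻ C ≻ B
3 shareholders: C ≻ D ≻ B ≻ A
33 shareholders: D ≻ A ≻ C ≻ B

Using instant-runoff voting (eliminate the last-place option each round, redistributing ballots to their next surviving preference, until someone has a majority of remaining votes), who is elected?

Round 1: B 9, A 33, D 72, C 34. Eliminate B.
Round 2: A 33, D 81, C 34. D has a majority.

D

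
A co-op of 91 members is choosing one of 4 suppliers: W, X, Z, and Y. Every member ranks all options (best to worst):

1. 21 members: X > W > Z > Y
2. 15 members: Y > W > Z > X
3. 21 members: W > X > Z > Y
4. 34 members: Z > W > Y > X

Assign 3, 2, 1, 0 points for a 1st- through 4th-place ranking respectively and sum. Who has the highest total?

W: 21·2 + 15·2 + 21·3 + 34·2 = 203
X: 21·3 + 15·0 + 21·2 + 34·0 = 105
Z: 21·1 + 15·1 + 21·1 + 34·3 = 159
Y: 21·0 + 15·3 + 21·0 + 34·1 = 79
W has the highest Borda score (203).

W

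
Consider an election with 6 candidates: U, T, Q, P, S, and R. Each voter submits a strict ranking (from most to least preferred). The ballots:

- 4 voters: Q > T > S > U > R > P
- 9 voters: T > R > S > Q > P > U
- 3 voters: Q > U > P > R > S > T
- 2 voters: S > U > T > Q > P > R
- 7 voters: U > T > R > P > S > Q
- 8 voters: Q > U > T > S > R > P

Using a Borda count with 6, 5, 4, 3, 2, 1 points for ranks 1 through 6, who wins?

T

U: 4·3 + 9·1 + 3·5 + 2·5 + 7·6 + 8·5 = 128
T: 4·5 + 9·6 + 3·1 + 2·4 + 7·5 + 8·4 = 152
Q: 4·6 + 9·3 + 3·6 + 2·3 + 7·1 + 8·6 = 130
P: 4·1 + 9·2 + 3·4 + 2·2 + 7·3 + 8·1 = 67
S: 4·4 + 9·4 + 3·2 + 2·6 + 7·2 + 8·3 = 108
R: 4·2 + 9·5 + 3·3 + 2·1 + 7·4 + 8·2 = 108
T has the highest Borda score (152).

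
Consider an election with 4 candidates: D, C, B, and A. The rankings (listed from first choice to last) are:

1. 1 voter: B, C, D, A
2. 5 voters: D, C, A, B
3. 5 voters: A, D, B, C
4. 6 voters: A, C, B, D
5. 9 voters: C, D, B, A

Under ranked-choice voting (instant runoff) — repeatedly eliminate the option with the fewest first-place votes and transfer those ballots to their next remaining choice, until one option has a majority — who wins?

C

Round 1: D 5, C 9, B 1, A 11. Eliminate B.
Round 2: D 5, C 10, A 11. Eliminate D.
Round 3: C 15, A 11. C has a majority.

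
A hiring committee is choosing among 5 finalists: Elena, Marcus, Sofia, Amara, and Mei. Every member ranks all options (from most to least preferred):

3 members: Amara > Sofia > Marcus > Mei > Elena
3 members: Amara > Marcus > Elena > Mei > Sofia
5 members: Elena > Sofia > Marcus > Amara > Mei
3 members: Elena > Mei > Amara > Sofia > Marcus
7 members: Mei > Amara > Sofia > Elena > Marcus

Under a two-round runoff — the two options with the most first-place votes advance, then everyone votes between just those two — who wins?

Round 1 first-place votes: Elena 8, Marcus 0, Sofia 0, Amara 6, Mei 7.
Elena and Mei advance.
Runoff: Elena is preferred to Mei by 11 voters; Mei by 10.
Elena wins the runoff.

Elena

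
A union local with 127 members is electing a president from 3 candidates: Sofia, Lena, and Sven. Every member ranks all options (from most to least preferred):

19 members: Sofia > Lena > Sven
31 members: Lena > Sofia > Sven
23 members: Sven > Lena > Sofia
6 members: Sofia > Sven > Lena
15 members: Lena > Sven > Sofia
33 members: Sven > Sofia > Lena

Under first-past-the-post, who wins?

Sven

First-place votes: Sofia 25, Lena 46, Sven 56.
Sven has the most first-place votes.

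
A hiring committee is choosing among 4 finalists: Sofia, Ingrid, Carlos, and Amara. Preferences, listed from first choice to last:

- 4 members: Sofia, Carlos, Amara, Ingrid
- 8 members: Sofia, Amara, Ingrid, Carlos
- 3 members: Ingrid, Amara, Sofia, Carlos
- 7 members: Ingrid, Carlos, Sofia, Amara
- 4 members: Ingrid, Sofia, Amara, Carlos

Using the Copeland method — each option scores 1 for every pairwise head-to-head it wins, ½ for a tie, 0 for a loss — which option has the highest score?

Sofia: beats Carlos and Amara; loses to Ingrid → score 2.
Ingrid: beats Sofia, Carlos, and Amara → score 3.
Carlos: loses to Sofia, Ingrid, and Amara → score 0.
Amara: beats Carlos; loses to Sofia and Ingrid → score 1.
Ingrid has the best pairwise record.

Ingrid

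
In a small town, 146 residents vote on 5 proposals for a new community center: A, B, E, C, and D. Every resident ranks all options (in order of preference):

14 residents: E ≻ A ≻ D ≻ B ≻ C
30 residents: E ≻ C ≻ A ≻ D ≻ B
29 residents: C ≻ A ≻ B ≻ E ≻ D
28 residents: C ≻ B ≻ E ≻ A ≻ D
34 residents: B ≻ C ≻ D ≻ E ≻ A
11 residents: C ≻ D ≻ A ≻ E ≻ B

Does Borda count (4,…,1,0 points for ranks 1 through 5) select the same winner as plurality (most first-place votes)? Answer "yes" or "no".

Borda — scores: A 239, B 292, E 306, C 464, D 159. Winner: C.
Plurality — first-place votes: A 0, B 34, E 44, C 68, D 0. Winner: C.
The two methods agree.

yes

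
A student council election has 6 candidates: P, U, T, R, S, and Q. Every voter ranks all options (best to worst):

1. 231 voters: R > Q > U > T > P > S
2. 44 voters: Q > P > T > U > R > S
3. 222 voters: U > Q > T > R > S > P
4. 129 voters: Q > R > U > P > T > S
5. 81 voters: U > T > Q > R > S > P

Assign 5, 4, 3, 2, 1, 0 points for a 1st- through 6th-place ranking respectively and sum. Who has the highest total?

Q

P: 231·1 + 44·4 + 222·0 + 129·2 + 81·0 = 665
U: 231·3 + 44·2 + 222·5 + 129·3 + 81·5 = 2683
T: 231·2 + 44·3 + 222·3 + 129·1 + 81·4 = 1713
R: 231·5 + 44·1 + 222·2 + 129·4 + 81·2 = 2321
S: 231·0 + 44·0 + 222·1 + 129·0 + 81·1 = 303
Q: 231·4 + 44·5 + 222·4 + 129·5 + 81·3 = 2920
Q has the highest Borda score (2920).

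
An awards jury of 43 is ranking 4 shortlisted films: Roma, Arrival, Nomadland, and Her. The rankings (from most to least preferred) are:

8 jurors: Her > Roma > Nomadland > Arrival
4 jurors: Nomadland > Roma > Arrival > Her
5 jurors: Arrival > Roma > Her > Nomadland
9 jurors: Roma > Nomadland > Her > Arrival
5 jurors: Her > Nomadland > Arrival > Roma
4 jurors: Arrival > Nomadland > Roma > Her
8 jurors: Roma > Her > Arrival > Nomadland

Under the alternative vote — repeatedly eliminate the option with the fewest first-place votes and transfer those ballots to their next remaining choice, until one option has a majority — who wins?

Round 1: Roma 17, Arrival 9, Nomadland 4, Her 13. Eliminate Nomadland.
Round 2: Roma 21, Arrival 9, Her 13. Eliminate Arrival.
Round 3: Roma 30, Her 13. Roma has a majority.

Roma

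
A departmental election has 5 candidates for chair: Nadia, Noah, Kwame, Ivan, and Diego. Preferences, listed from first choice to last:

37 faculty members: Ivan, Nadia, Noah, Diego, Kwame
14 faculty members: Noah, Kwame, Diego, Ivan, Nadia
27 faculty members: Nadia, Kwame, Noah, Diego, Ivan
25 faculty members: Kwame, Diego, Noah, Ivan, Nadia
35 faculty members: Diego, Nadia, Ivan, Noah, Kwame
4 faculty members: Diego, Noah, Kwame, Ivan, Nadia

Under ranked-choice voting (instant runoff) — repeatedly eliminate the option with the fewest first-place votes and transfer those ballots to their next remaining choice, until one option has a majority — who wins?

Diego

Round 1: Nadia 27, Noah 14, Kwame 25, Ivan 37, Diego 39. Eliminate Noah.
Round 2: Nadia 27, Kwame 39, Ivan 37, Diego 39. Eliminate Nadia.
Round 3: Kwame 66, Ivan 37, Diego 39. Eliminate Ivan.
Round 4: Kwame 66, Diego 76. Diego has a majority.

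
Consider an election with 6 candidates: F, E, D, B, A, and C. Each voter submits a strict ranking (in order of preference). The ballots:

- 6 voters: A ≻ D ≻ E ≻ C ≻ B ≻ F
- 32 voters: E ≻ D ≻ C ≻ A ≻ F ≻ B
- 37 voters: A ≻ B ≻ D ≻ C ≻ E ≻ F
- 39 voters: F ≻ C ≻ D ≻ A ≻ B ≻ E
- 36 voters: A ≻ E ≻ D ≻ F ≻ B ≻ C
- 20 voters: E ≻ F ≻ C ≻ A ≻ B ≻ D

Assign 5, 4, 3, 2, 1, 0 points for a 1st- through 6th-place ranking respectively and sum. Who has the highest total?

A

F: 6·0 + 32·1 + 37·0 + 39·5 + 36·2 + 20·4 = 379
E: 6·3 + 32·5 + 37·1 + 39·0 + 36·4 + 20·5 = 459
D: 6·4 + 32·4 + 37·3 + 39·3 + 36·3 + 20·0 = 488
B: 6·1 + 32·0 + 37·4 + 39·1 + 36·1 + 20·1 = 249
A: 6·5 + 32·2 + 37·5 + 39·2 + 36·5 + 20·2 = 577
C: 6·2 + 32·3 + 37·2 + 39·4 + 36·0 + 20·3 = 398
A has the highest Borda score (577).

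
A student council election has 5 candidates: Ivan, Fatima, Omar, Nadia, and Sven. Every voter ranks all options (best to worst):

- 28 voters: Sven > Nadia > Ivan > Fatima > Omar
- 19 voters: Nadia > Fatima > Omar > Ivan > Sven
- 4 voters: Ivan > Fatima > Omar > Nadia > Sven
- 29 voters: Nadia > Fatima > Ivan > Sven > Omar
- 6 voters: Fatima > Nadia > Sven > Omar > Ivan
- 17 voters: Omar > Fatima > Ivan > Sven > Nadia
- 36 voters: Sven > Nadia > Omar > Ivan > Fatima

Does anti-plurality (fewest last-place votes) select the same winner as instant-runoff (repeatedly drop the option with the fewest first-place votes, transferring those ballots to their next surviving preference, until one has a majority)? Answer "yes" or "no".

no

Anti-plurality — last-place votes: Ivan 6, Fatima 36, Omar 57, Nadia 17, Sven 23. Winner: Ivan.
Instant-runoff — R1 Ivan 4, Fatima 6, Omar 17, Nadia 48, Sven 64 (Ivan out); R2 Fatima 10, Omar 17, Nadia 48, Sven 64 (Fatima out); R3 Omar 21, Nadia 54, Sven 64 (Omar out); R4 Nadia 58, Sven 81 (Sven winner). Winner: Sven.
The two methods disagree.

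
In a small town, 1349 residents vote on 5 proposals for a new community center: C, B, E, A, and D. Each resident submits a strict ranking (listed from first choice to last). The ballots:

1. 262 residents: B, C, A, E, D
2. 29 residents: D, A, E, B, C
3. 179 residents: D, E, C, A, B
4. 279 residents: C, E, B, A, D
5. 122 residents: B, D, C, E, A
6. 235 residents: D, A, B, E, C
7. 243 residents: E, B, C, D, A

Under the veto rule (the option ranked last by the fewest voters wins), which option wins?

Last-place votes: C 264, B 179, E 0, A 365, D 541.
E is ranked last by the fewest voters, so E wins.

E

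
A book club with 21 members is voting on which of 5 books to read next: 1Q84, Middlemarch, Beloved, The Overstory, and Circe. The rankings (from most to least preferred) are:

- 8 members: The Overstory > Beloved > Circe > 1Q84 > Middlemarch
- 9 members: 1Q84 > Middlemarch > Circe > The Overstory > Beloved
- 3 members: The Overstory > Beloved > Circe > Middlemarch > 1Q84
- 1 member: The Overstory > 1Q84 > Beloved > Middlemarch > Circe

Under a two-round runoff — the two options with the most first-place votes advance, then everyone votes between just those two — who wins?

The Overstory

Round 1 first-place votes: 1Q84 9, Middlemarch 0, Beloved 0, The Overstory 12, Circe 0.
The Overstory and 1Q84 advance.
Runoff: The Overstory is preferred to 1Q84 by 12 voters; 1Q84 by 9.
The Overstory wins the runoff.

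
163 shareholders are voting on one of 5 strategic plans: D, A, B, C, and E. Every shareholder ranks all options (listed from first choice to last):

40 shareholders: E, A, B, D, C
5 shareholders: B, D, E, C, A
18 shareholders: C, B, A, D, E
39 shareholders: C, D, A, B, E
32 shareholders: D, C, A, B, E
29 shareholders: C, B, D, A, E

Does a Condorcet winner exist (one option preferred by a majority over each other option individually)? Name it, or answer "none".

C vs D: 86–77 for C.
C vs A: 123–40 for C.
C vs B: 118–45 for C.
C vs E: 118–45 for C.
C beats every other option head-to-head.

C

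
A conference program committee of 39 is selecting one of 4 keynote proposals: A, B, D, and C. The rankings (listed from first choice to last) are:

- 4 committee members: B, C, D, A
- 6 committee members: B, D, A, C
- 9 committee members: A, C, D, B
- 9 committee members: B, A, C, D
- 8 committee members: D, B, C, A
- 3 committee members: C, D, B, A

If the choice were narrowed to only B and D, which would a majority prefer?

D

Voters preferring B to D: 19; preferring D to B: 20.
D wins the head-to-head.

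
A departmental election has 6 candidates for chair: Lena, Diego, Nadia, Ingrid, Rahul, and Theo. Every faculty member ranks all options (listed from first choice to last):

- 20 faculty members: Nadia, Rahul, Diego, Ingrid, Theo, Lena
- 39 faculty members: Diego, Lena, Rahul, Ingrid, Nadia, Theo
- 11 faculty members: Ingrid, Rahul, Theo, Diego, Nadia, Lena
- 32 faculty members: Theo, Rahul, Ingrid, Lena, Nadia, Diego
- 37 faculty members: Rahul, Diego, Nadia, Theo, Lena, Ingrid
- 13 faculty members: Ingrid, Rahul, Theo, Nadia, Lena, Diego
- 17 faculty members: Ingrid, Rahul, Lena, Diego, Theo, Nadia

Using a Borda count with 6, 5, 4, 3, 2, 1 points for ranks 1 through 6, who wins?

Rahul

Lena: 20·1 + 39·5 + 11·1 + 32·3 + 37·2 + 13·2 + 17·4 = 490
Diego: 20·4 + 39·6 + 11·3 + 32·1 + 37·5 + 13·1 + 17·3 = 628
Nadia: 20·6 + 39·2 + 11·2 + 32·2 + 37·4 + 13·3 + 17·1 = 488
Ingrid: 20·3 + 39·3 + 11·6 + 32·4 + 37·1 + 13·6 + 17·6 = 588
Rahul: 20·5 + 39·4 + 11·5 + 32·5 + 37·6 + 13·5 + 17·5 = 843
Theo: 20·2 + 39·1 + 11·4 + 32·6 + 37·3 + 13·4 + 17·2 = 512
Rahul has the highest Borda score (843).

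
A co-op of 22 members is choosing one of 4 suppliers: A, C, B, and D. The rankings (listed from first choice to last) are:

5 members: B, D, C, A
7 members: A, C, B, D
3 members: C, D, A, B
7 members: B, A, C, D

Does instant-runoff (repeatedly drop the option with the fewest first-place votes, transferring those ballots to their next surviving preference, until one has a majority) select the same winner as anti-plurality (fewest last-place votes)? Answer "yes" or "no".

Instant-runoff — R1 A 7, C 3, B 12, D 0 (B winner). Winner: B.
Anti-plurality — last-place votes: A 5, C 0, B 3, D 14. Winner: C.
The two methods disagree.

no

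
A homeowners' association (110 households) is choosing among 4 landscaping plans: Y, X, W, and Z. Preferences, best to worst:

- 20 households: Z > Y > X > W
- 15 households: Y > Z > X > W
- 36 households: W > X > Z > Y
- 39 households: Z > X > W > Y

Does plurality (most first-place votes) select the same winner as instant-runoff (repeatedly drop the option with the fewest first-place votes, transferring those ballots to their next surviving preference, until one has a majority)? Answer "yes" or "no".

yes

Plurality — first-place votes: Y 15, X 0, W 36, Z 59. Winner: Z.
Instant-runoff — R1 Y 15, X 0, W 36, Z 59 (Z winner). Winner: Z.
The two methods agree.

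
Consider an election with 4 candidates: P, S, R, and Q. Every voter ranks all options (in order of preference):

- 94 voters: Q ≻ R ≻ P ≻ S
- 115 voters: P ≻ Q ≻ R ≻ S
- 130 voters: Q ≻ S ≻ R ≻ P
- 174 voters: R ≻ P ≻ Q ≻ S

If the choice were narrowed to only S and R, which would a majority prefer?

R

Voters preferring S to R: 130; preferring R to S: 383.
R wins the head-to-head.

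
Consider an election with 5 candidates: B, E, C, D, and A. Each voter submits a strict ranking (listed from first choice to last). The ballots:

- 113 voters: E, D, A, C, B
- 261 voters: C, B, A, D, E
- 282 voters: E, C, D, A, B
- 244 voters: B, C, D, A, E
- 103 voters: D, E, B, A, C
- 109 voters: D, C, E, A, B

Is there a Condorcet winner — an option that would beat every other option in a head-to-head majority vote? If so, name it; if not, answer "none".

C vs B: 765–347 for C.
C vs E: 614–498 for C.
C vs D: 787–325 for C.
C vs A: 896–216 for C.
C beats every other option head-to-head.

C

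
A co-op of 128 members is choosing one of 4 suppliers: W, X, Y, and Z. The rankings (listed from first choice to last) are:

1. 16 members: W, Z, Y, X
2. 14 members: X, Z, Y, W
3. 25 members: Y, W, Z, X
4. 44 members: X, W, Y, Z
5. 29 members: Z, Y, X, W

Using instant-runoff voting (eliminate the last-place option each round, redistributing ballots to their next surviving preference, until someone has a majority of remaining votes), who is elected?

Z

Round 1: W 16, X 58, Y 25, Z 29. Eliminate W.
Round 2: X 58, Y 25, Z 45. Eliminate Y.
Round 3: X 58, Z 70. Z has a majority.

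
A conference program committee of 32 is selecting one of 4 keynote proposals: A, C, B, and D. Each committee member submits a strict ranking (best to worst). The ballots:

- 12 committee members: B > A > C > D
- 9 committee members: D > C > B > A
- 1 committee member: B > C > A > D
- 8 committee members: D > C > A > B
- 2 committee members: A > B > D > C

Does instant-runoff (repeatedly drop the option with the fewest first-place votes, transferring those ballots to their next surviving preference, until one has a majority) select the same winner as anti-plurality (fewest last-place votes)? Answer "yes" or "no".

no

Instant-runoff — R1 A 2, C 0, B 13, D 17 (D winner). Winner: D.
Anti-plurality — last-place votes: A 9, C 2, B 8, D 13. Winner: C.
The two methods disagree.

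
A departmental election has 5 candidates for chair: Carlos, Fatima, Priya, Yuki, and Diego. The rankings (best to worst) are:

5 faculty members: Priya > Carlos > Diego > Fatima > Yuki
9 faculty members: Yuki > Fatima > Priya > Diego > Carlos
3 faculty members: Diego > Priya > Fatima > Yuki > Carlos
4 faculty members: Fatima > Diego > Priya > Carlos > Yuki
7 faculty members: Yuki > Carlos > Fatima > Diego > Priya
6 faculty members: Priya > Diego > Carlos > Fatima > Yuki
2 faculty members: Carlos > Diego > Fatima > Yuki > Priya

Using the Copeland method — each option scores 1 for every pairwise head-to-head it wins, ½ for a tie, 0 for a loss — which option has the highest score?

Fatima

Carlos: beats Fatima; loses to Priya, Yuki, and Diego → score 1.
Fatima: beats Priya, Yuki, and Diego; loses to Carlos → score 3.
Priya: beats Carlos and Diego; ties Yuki; loses to Fatima → score 2.5.
Yuki: beats Carlos; ties Priya; loses to Fatima and Diego → score 1.5.
Diego: beats Carlos and Yuki; loses to Fatima and Priya → score 2.
Fatima has the best pairwise record.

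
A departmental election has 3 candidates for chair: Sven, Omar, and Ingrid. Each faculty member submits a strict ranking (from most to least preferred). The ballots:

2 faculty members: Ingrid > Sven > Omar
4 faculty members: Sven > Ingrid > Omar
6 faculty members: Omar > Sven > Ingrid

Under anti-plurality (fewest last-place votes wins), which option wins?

Sven

Last-place votes: Sven 0, Omar 6, Ingrid 6.
Sven is ranked last by the fewest voters, so Sven wins.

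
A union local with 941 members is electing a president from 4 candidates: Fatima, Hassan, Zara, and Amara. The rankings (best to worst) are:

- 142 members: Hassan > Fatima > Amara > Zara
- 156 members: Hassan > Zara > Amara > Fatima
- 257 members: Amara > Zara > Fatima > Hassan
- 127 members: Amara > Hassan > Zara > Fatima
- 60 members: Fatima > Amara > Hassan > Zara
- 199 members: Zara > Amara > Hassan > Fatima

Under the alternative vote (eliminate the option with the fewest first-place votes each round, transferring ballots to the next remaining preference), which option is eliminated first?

Fatima

Round 1: Fatima 60, Hassan 298, Zara 199, Amara 384. Eliminate Fatima.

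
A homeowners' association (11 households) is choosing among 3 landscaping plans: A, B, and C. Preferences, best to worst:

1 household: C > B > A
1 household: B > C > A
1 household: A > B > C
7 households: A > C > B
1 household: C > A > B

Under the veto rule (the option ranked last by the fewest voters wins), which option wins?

Last-place votes: A 2, B 8, C 1.
C is ranked last by the fewest voters, so C wins.

C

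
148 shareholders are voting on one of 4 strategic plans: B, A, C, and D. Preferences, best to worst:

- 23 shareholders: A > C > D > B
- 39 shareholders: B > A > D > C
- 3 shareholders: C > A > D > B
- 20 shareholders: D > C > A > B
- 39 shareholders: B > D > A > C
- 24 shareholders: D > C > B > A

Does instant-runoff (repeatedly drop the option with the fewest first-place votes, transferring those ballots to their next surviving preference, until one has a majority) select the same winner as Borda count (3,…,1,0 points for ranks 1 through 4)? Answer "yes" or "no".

Instant-runoff — R1 B 78, A 23, C 3, D 44 (B winner). Winner: B.
Borda — scores: B 258, A 212, C 143, D 275. Winner: D.
The two methods disagree.

no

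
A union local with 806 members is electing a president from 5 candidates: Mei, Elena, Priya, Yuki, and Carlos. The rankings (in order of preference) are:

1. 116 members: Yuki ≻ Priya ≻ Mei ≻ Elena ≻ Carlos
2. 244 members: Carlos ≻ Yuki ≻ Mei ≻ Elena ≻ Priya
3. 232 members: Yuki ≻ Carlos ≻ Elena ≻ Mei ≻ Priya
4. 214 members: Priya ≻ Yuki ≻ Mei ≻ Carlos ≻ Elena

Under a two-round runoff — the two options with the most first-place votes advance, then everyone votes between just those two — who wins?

Yuki

Round 1 first-place votes: Mei 0, Elena 0, Priya 214, Yuki 348, Carlos 244.
Yuki and Carlos advance.
Runoff: Yuki is preferred to Carlos by 562 voters; Carlos by 244.
Yuki wins the runoff.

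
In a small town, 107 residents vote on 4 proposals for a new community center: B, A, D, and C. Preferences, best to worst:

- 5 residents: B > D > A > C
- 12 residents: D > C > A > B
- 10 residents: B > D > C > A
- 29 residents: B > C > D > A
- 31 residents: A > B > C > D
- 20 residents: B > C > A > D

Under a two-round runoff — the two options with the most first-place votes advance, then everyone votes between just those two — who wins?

Round 1 first-place votes: B 64, A 31, D 12, C 0.
B and A advance.
Runoff: B is preferred to A by 64 voters; A by 43.
B wins the runoff.

B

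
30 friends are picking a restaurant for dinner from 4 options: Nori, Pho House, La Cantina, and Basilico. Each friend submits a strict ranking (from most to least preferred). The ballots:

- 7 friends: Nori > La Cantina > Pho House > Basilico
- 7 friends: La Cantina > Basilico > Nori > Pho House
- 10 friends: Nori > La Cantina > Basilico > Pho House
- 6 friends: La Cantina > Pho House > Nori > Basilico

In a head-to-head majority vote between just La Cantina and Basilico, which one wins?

Voters preferring La Cantina to Basilico: 30; preferring Basilico to La Cantina: 0.
La Cantina wins the head-to-head.

La Cantina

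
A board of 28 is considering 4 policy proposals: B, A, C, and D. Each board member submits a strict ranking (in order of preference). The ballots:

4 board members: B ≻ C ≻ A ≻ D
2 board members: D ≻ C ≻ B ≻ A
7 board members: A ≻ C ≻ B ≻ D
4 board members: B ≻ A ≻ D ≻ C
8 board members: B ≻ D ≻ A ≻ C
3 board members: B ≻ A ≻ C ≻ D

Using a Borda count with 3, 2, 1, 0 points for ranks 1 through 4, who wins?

B: 4·3 + 2·1 + 7·1 + 4·3 + 8·3 + 3·3 = 66
A: 4·1 + 2·0 + 7·3 + 4·2 + 8·1 + 3·2 = 47
C: 4·2 + 2·2 + 7·2 + 4·0 + 8·0 + 3·1 = 29
D: 4·0 + 2·3 + 7·0 + 4·1 + 8·2 + 3·0 = 26
B has the highest Borda score (66).

B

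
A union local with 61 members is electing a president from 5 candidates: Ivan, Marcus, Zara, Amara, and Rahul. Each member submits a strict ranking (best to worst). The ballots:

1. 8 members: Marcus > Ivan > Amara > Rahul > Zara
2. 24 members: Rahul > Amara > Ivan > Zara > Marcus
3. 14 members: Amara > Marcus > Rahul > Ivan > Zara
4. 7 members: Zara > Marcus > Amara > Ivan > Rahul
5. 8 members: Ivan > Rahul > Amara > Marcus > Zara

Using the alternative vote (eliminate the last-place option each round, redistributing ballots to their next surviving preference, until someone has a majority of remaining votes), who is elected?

Round 1: Ivan 8, Marcus 8, Zara 7, Amara 14, Rahul 24. Eliminate Zara.
Round 2: Ivan 8, Marcus 15, Amara 14, Rahul 24. Eliminate Ivan.
Round 3: Marcus 15, Amara 14, Rahul 32. Rahul has a majority.

Rahul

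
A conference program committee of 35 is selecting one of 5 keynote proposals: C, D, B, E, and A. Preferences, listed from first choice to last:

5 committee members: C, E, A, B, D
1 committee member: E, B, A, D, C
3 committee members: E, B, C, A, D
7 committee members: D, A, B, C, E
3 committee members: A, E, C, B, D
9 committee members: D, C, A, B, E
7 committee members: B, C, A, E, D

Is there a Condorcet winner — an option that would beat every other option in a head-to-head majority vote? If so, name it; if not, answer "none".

none

Checking pairwise contests:
B beats C 18–17.
C beats D 18–17.
A beats B 24–11.
C beats E 28–7.
C beats A 24–11.
Every option loses at least one head-to-head, so there is no Condorcet winner.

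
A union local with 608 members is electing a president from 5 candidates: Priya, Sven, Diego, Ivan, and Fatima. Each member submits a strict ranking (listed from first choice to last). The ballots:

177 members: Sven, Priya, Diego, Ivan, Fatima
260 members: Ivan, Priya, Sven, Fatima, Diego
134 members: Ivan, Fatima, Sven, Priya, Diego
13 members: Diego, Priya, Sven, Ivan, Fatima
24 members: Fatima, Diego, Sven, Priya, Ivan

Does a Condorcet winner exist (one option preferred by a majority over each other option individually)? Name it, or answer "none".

Ivan vs Priya: 394–214 for Ivan.
Ivan vs Sven: 394–214 for Ivan.
Ivan vs Diego: 394–214 for Ivan.
Ivan vs Fatima: 584–24 for Ivan.
Ivan beats every other option head-to-head.

Ivan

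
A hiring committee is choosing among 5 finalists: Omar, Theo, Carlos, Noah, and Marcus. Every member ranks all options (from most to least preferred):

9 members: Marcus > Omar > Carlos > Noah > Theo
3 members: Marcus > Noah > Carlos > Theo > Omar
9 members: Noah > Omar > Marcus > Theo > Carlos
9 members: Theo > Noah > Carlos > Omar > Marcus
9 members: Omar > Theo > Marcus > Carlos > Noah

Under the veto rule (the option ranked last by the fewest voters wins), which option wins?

Omar

Last-place votes: Omar 3, Theo 9, Carlos 9, Noah 9, Marcus 9.
Omar is ranked last by the fewest voters, so Omar wins.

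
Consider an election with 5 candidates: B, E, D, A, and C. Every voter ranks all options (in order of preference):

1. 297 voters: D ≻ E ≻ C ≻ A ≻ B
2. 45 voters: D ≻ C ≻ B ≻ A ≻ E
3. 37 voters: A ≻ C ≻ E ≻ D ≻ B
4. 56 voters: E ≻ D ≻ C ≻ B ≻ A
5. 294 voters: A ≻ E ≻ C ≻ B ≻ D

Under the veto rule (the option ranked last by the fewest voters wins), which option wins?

C

Last-place votes: B 334, E 45, D 294, A 56, C 0.
C is ranked last by the fewest voters, so C wins.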